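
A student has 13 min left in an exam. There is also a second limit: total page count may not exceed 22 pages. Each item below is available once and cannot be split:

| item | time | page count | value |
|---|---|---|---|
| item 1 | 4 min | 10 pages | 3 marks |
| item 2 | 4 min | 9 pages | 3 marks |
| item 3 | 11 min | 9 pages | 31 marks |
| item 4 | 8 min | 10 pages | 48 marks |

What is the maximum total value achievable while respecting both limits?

51 marks

Feasible sets respecting both limits:
- item 1+item 4: time 12, page count 20, value 51
- item 2+item 4: time 12, page count 19, value 51
- item 4: time 8, page count 10, value 48
- item 3: time 11, page count 9, value 31
Best: 51 marks.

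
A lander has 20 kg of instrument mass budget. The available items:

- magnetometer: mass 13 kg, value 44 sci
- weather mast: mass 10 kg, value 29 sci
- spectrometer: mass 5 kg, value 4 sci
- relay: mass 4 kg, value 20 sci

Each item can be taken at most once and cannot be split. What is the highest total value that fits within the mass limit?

64 sci

Check high-value combinations within 20 kg:
- magnetometer+relay: mass 13+4=17, value 44+20=64
- weather mast+spectrometer+relay: mass 10+5+4=19, value 29+4+20=53
- weather mast+relay: mass 10+4=14, value 29+20=49
Best: 64 sci.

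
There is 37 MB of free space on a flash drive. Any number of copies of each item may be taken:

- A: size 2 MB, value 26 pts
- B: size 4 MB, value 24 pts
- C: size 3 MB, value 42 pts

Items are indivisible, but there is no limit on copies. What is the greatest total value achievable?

Best value-per-unit is C at 42/3; filling with it alone gives 12×42 = 504.
Optimal mix: 2×A + 11×C → size 37, value 514.

514 pts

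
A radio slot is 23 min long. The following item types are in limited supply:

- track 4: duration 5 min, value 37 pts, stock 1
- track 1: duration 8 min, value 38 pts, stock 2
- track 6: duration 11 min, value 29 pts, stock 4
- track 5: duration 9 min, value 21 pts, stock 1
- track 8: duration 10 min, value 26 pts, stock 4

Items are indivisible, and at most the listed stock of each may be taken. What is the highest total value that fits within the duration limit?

Best selections within duration 23 and stock limits:
- 1×track 4 + 2×track 1: duration 21, value 113
- 1×track 4 + 1×track 1 + 1×track 8: duration 23, value 101
Best: 113 pts.

113 pts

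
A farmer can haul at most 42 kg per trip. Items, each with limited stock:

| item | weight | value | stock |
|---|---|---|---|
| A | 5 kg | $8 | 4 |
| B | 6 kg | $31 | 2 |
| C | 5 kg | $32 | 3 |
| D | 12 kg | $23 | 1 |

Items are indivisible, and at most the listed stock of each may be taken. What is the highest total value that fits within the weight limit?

Top feasible selections:
- 3×A + 2×B + 3×C: weight 42, value 182
- 2×B + 3×C + 1×D: weight 39, value 181
Best: $182.

$182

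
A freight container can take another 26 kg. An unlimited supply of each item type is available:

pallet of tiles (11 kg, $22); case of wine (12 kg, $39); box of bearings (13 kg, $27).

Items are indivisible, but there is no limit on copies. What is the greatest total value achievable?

$78

Best value-per-unit is case of wine at 39/12, and filling with it alone uses weight 2×12=24. No mix of the others beats 2×39 = 78.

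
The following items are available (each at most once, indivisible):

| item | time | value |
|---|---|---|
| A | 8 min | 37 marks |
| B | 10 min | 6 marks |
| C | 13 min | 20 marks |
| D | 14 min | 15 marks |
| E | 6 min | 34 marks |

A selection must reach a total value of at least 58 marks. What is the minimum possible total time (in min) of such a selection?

Subsets with value ≥ 58, sorted by total time:
- A+E: time 14, value 71
- A+B+E: time 24, value 77
- A+C+E: time 27, value 91
Minimum time: 14 min.

14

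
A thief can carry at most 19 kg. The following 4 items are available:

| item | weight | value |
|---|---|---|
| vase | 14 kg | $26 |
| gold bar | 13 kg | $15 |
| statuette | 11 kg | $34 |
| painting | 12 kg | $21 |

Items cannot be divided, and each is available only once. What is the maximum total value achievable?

$34

This is a 0/1 knapsack; check combinations near the capacity.
- statuette: weight 11, value 34
- vase: weight 14, value 26
- painting: weight 12, value 21
Best: $34.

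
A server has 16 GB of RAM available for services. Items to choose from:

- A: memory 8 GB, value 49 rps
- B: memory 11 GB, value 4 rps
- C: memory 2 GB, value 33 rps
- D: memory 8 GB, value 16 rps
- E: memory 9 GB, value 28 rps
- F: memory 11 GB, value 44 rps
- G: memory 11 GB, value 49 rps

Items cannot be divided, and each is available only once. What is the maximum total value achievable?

82 rps

Check high-value combinations within 16 GB:
- A+C: memory 8+2=10, value 49+33=82
- C+G: memory 2+11=13, value 33+49=82
- C+F: memory 2+11=13, value 33+44=77
Best: 82 rps.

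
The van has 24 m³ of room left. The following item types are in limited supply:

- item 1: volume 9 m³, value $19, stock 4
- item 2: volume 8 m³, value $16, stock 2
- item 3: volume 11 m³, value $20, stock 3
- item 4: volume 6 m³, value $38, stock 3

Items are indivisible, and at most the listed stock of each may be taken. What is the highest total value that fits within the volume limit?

$114

Best selections within volume 24 and stock limits:
- 3×item 4: volume 18, value 114
- 1×item 3 + 2×item 4: volume 23, value 96
- 1×item 1 + 2×item 4: volume 21, value 95
Best: $114.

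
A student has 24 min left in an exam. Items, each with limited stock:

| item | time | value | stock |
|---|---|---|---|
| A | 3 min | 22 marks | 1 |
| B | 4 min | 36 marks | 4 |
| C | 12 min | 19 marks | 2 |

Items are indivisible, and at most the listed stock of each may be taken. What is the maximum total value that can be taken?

166 marks

Top feasible selections:
- 1×A + 4×B: time 19, value 166
- 4×B: time 16, value 144
Best: 166 marks.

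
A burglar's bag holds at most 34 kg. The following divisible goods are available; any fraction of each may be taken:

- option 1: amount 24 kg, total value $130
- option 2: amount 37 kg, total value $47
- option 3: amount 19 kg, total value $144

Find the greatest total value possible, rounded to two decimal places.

Take in order of value per unit:
- option 3 (144/19 per unit): all 19 → value 144, running total 144.00
- option 1 (130/24 per unit): 15 of 24 → value 15×130/24 = 81.2500, running total 225.25
Total 225.25.

225.25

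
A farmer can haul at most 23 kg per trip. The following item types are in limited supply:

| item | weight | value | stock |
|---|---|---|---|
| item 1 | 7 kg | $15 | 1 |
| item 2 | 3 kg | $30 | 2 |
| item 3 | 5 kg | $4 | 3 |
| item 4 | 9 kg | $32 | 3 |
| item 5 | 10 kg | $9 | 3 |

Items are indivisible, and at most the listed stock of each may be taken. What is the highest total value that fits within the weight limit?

$107

Top feasible selections:
- 1×item 1 + 2×item 2 + 1×item 4: weight 22, value 107
- 2×item 2 + 1×item 3 + 1×item 4: weight 20, value 96
- 1×item 2 + 2×item 4: weight 21, value 94
- 2×item 2 + 1×item 4: weight 15, value 92
Best: $107.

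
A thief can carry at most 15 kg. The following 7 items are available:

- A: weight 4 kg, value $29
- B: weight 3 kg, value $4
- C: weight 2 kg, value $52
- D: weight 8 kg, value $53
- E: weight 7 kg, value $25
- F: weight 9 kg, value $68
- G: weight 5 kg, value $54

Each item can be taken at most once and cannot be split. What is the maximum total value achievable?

Check high-value combinations within 15 kg:
- C+D+G: weight 2+8+5=15, value 52+53+54=159
- A+C+F: weight 4+2+9=15, value 29+52+68=149
- A+B+C+G: weight 4+3+2+5=14, value 29+4+52+54=139
- A+C+G: weight 4+2+5=11, value 29+52+54=135
- A+C+D: weight 4+2+8=14, value 29+52+53=134
Best: $159.

$159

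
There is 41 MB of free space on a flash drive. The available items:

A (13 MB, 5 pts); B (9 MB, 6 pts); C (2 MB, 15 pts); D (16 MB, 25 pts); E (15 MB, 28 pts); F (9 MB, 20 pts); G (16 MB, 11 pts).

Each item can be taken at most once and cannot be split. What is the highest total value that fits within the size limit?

73 pts

Check high-value combinations within 41 MB:
- D+E+F: size 16+15+9=40, value 25+28+20=73
- B+C+E+F: size 9+2+15+9=35, value 6+15+28+20=69
- C+D+E: size 2+16+15=33, value 15+25+28=68
- A+C+E+F: size 13+2+15+9=39, value 5+15+28+20=68
- B+C+D+F: size 9+2+16+9=36, value 6+15+25+20=66
Best: 73 pts.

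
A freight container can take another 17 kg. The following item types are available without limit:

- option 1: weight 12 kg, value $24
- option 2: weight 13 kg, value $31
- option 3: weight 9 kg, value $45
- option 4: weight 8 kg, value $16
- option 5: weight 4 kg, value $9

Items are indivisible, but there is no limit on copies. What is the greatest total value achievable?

Best value-per-unit is option 3 at 45/9; filling with it alone gives 1×45 = 45.
Optimal mix: 1×option 3 + 2×option 5 → weight 17, value 63.

$63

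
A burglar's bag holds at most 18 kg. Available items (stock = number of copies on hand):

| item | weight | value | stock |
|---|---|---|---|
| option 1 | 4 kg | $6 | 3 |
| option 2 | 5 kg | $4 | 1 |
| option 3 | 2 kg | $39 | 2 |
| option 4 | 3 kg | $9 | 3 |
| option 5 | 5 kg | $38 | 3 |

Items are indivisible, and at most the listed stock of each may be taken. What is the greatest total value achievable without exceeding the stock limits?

Best selections within weight 18 and stock limits:
- 2×option 3 + 1×option 4 + 2×option 5: weight 17, value 163
- 1×option 1 + 2×option 3 + 2×option 5: weight 18, value 160
- 2×option 3 + 2×option 5: weight 14, value 154
Best: $163.

$163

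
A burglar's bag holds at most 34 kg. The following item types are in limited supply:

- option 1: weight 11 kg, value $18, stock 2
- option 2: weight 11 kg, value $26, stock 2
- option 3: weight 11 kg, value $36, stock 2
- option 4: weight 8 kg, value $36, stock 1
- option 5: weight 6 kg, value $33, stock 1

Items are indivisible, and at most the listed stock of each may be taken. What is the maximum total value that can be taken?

Best selections within weight 34 and stock limits:
- 2×option 3 + 1×option 4: weight 30, value 108
- 1×option 3 + 1×option 4 + 1×option 5: weight 25, value 105
Best: $108.

$108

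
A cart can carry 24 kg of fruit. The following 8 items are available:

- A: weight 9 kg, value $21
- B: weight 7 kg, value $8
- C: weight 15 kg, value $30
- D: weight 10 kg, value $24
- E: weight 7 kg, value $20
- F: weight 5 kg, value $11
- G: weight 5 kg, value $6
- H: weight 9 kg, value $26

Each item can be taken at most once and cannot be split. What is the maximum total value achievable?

$61

This is a 0/1 knapsack; check combinations near the capacity.
- D+F+H: weight 10+5+9=24, value 24+11+26=61
- A+F+H: weight 9+5+9=23, value 21+11+26=58
- E+F+H: weight 7+5+9=21, value 20+11+26=57
- A+D+F: weight 9+10+5=24, value 21+24+11=56
- C+H: weight 15+9=24, value 30+26=56
Best: $61.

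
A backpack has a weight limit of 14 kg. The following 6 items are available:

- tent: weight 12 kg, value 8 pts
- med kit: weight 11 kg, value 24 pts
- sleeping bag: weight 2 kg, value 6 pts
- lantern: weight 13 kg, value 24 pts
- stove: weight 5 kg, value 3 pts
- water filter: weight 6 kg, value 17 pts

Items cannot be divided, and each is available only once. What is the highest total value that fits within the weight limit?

30 pts

Check high-value combinations within 14 kg:
- med kit+sleeping bag: weight 11+2=13, value 24+6=30
- sleeping bag+stove+water filter: weight 2+5+6=13, value 6+3+17=26
- med kit: weight 11, value 24
Best: 30 pts.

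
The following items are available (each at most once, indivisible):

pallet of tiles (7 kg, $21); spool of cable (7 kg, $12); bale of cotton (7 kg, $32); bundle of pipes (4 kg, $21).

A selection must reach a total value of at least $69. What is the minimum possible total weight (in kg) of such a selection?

18

Subsets with value ≥ 69, sorted by total weight:
- pallet of tiles+bale of cotton+bundle of pipes: weight 18, value 74
- pallet of tiles+spool of cable+bale of cotton+bundle of pipes: weight 25, value 86
Minimum weight: 18 kg.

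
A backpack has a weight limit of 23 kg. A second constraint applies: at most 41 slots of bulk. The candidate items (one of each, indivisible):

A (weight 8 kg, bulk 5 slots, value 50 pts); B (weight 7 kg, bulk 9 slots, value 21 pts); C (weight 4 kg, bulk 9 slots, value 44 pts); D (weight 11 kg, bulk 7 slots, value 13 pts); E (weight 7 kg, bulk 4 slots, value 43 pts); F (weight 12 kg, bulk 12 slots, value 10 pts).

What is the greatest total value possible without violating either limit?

Feasible sets respecting both limits:
- A+C+E: weight 19, bulk 18, value 137
- A+B+C: weight 19, bulk 23, value 115
- A+B+E: weight 22, bulk 18, value 114
Best: 137 pts.

137 pts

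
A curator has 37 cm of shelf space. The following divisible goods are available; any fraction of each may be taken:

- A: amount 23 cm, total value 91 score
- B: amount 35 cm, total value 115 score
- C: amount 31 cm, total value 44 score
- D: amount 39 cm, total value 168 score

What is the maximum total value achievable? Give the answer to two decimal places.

159.38

Take in order of value per unit:
- D (168/39 per unit): 37 of 39 → value 37×168/39 = 159.3846, running total 159.38
Total 159.38.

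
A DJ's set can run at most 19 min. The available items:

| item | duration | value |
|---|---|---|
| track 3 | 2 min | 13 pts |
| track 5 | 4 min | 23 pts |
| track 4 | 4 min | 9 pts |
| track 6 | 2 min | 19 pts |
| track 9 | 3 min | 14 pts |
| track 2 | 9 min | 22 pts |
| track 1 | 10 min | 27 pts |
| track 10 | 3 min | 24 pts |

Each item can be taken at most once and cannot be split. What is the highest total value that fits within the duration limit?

102 pts

Check high-value combinations within 19 min:
- track 3+track 5+track 4+track 6+track 9+track 10: duration 2+4+4+2+3+3=18, value 13+23+9+19+14+24=102
- track 3+track 5+track 6+track 9+track 10: duration 2+4+2+3+3=14, value 13+23+19+14+24=93
- track 5+track 6+track 1+track 10: duration 4+2+10+3=19, value 23+19+27+24=93
- track 3+track 6+track 9+track 2+track 10: duration 2+2+3+9+3=19, value 13+19+14+22+24=92
Best: 102 pts.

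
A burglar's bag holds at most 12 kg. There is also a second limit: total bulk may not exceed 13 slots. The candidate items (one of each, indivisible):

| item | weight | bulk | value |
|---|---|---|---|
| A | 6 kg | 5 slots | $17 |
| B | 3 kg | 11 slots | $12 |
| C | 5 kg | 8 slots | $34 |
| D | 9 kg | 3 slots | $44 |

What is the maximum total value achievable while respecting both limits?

Feasible sets respecting both limits:
- A+C: weight 11, bulk 13, value 51
- D: weight 9, bulk 3, value 44
- C: weight 5, bulk 8, value 34
Best: $51.

$51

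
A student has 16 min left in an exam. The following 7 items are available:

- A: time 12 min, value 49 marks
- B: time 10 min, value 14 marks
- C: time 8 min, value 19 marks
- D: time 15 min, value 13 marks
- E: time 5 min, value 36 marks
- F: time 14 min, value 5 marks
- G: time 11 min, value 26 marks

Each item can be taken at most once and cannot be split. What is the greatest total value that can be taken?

This is a 0/1 knapsack; check combinations near the capacity.
- E+G: time 5+11=16, value 36+26=62
- C+E: time 8+5=13, value 19+36=55
- B+E: time 10+5=15, value 14+36=50
- A: time 12, value 49
- E: time 5, value 36
Best: 62 marks.

62 marks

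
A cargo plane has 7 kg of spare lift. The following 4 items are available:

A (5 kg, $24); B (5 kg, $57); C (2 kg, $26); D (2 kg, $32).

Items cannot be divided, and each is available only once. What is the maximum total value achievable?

Check high-value combinations within 7 kg:
- B+D: weight 5+2=7, value 57+32=89
- B+C: weight 5+2=7, value 57+26=83
- C+D: weight 2+2=4, value 26+32=58
- B: weight 5, value 57
Best: $89.

$89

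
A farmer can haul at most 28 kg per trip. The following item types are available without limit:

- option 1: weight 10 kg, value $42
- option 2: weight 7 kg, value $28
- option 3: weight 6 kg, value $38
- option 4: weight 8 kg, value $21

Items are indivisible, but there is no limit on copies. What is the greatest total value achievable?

$156

Best value-per-unit is option 3 at 38/6; filling with it alone gives 4×38 = 152.
Optimal mix: 1×option 1 + 3×option 3 → weight 28, value 156.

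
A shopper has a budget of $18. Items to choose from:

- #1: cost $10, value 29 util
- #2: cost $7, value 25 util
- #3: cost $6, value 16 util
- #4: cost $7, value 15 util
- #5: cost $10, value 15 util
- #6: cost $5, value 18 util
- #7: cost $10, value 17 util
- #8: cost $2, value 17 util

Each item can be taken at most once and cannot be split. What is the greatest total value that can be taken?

64 util

Check high-value combinations within $18:
- #1+#6+#8: cost 10+5+2=17, value 29+18+17=64
- #1+#3+#8: cost 10+6+2=18, value 29+16+17=62
- #2+#6+#8: cost 7+5+2=14, value 25+18+17=60
Best: 64 util.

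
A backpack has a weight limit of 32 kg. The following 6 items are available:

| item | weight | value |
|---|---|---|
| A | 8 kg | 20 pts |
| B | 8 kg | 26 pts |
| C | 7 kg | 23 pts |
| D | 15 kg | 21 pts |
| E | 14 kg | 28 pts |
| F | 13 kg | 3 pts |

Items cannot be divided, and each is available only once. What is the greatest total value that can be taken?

77 pts

Check high-value combinations within 32 kg:
- B+C+E: weight 8+7+14=29, value 26+23+28=77
- A+B+E: weight 8+8+14=30, value 20+26+28=74
- A+C+E: weight 8+7+14=29, value 20+23+28=71
- B+C+D: weight 8+7+15=30, value 26+23+21=70
Best: 77 pts.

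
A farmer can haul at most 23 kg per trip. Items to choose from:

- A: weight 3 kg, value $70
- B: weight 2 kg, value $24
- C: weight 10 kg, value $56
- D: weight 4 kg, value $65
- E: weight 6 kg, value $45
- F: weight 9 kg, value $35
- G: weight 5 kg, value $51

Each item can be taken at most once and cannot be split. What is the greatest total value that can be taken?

This is a 0/1 knapsack; check combinations near the capacity.
- A+B+D+E+G: weight 3+2+4+6+5=20, value 70+24+65+45+51=255
- A+B+D+F+G: weight 3+2+4+9+5=23, value 70+24+65+35+51=245
- A+C+D+G: weight 3+10+4+5=22, value 70+56+65+51=242
- A+C+D+E: weight 3+10+4+6=23, value 70+56+65+45=236
- A+D+E+G: weight 3+4+6+5=18, value 70+65+45+51=231
Best: $255.

$255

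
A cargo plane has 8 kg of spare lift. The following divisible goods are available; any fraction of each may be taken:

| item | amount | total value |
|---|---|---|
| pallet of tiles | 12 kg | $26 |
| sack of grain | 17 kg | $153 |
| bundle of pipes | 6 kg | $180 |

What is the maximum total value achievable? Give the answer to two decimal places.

198.00

Take in order of value per unit:
- bundle of pipes (180/6 per unit): all 6 → value 180, running total 180.00
- sack of grain (153/17 per unit): 2 of 17 → value 2×153/17 = 18.0000, running total 198.00
Total 198.00.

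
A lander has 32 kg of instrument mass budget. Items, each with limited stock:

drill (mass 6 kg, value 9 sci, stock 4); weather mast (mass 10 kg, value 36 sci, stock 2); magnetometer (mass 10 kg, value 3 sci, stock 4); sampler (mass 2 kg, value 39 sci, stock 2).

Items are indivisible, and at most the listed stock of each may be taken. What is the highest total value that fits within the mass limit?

159 sci

Top feasible selections:
- 1×drill + 2×weather mast + 2×sampler: mass 30, value 159
- 2×weather mast + 2×sampler: mass 24, value 150
- 3×drill + 1×weather mast + 2×sampler: mass 32, value 141
Best: 159 sci.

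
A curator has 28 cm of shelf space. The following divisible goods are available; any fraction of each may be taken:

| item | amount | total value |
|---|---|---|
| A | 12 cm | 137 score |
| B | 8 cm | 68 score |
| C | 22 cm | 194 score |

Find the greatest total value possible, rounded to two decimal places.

Take in order of value per unit:
- A (137/12 per unit): all 12 → value 137, running total 137.00
- C (194/22 per unit): 16 of 22 → value 16×194/22 = 141.0909, running total 278.09
Total 278.09.

278.09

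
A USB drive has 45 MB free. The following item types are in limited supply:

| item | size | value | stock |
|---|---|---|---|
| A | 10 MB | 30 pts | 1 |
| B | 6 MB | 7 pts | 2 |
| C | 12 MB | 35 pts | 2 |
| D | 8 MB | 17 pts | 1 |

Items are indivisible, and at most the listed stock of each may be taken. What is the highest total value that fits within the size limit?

Top feasible selections:
- 1×A + 2×C + 1×D: size 42, value 117
- 1×A + 1×B + 2×C: size 40, value 107
Best: 117 pts.

117 pts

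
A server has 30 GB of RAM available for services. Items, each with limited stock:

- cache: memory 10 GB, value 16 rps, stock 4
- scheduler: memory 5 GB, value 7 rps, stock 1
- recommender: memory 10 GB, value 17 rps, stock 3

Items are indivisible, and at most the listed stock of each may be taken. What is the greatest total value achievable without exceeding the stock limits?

51 rps

Top feasible selections:
- 3×recommender: memory 30, value 51
- 1×cache + 2×recommender: memory 30, value 50
- 2×cache + 1×recommender: memory 30, value 49
Best: 51 rps.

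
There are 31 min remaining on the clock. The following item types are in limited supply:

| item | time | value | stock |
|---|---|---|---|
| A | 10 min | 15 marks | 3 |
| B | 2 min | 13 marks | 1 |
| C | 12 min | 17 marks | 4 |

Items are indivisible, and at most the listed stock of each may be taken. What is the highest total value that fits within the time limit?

Best selections within time 31 and stock limits:
- 1×B + 2×C: time 26, value 47
- 1×A + 1×B + 1×C: time 24, value 45
Best: 47 marks.

47 marks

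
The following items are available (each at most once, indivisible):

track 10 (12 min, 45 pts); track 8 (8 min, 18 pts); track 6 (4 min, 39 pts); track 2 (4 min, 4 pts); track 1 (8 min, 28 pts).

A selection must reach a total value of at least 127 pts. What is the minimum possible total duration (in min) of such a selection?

32

Subsets with value ≥ 127, sorted by total duration:
- track 10+track 8+track 6+track 1: duration 32, value 130
- track 10+track 8+track 6+track 2+track 1: duration 36, value 134
Minimum duration: 32 min.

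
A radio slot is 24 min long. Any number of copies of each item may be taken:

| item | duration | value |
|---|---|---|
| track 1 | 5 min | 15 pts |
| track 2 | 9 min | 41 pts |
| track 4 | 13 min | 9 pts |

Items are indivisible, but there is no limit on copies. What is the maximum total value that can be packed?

Best value-per-unit is track 2 at 41/9; filling with it alone gives 2×41 = 82.
Optimal mix: 1×track 1 + 2×track 2 → duration 23, value 97.

97 pts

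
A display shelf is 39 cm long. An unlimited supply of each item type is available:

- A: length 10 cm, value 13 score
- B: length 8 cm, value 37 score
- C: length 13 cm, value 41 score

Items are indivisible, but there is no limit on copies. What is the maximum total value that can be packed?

Best value-per-unit is B at 37/8; filling with it alone gives 4×37 = 148.
Optimal mix: 3×B + 1×C → length 37, value 152.

152 score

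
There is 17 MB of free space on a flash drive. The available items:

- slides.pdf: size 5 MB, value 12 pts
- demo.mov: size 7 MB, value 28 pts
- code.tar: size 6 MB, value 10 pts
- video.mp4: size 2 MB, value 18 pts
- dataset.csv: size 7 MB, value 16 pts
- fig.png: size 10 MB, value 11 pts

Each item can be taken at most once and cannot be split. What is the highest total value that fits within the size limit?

Check high-value combinations within 17 MB:
- demo.mov+video.mp4+dataset.csv: size 7+2+7=16, value 28+18+16=62
- slides.pdf+demo.mov+video.mp4: size 5+7+2=14, value 12+28+18=58
- demo.mov+code.tar+video.mp4: size 7+6+2=15, value 28+10+18=56
- demo.mov+video.mp4: size 7+2=9, value 28+18=46
- slides.pdf+video.mp4+dataset.csv: size 5+2+7=14, value 12+18+16=46
Best: 62 pts.

62 pts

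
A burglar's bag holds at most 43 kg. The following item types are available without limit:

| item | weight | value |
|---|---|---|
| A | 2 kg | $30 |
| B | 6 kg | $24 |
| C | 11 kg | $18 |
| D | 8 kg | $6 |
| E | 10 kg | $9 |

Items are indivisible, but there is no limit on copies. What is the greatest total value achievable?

$630

Best value-per-unit is A at 30/2, and filling with it alone uses weight 21×2=42. No mix of the others beats 21×30 = 630.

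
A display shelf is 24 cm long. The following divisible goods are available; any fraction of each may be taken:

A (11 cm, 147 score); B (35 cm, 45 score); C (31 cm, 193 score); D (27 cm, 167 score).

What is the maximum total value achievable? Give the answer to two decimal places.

227.94

Take in order of value per unit:
- A (147/11 per unit): all 11 → value 147, running total 147.00
- C (193/31 per unit): 13 of 31 → value 13×193/31 = 80.9355, running total 227.94
Total 227.94.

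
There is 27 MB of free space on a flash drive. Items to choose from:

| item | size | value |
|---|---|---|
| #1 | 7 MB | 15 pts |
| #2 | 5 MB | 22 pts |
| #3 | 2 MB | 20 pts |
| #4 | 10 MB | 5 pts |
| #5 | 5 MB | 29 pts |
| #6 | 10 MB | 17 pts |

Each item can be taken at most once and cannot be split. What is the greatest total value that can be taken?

Check high-value combinations within 27 MB:
- #2+#3+#5+#6: size 5+2+5+10=22, value 22+20+29+17=88
- #1+#2+#3+#5: size 7+5+2+5=19, value 15+22+20+29=86
- #1+#2+#5+#6: size 7+5+5+10=27, value 15+22+29+17=83
Best: 88 pts.

88 pts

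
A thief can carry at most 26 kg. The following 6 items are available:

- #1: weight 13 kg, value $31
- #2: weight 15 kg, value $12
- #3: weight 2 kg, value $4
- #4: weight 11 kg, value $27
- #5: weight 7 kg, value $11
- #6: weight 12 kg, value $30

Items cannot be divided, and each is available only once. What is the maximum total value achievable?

Check high-value combinations within 26 kg:
- #1+#3+#4: weight 13+2+11=26, value 31+4+27=62
- #1+#6: weight 13+12=25, value 31+30=61
- #3+#4+#6: weight 2+11+12=25, value 4+27+30=61
- #1+#4: weight 13+11=24, value 31+27=58
Best: $62.

$62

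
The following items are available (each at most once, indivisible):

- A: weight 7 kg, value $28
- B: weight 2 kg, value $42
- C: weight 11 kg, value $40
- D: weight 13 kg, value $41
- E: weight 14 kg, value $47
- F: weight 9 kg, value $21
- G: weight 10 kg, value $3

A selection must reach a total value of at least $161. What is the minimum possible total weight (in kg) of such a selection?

Subsets with value ≥ 161, sorted by total weight:
- B+C+D+E: weight 40, value 170
- A+B+C+D+F: weight 42, value 172
Minimum weight: 40 kg.

40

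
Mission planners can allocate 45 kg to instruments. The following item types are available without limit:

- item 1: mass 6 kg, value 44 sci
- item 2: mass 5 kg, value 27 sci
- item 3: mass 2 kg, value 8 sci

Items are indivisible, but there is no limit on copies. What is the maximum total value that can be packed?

316 sci

Best value-per-unit is item 1 at 44/6; filling with it alone gives 7×44 = 308.
Optimal mix: 7×item 1 + 1×item 3 → mass 44, value 316.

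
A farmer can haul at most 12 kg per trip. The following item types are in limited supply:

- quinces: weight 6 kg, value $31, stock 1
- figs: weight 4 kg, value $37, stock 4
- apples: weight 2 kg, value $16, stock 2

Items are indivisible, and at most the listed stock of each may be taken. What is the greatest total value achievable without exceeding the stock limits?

$111

Top feasible selections:
- 3×figs: weight 12, value 111
- 2×figs + 2×apples: weight 12, value 106
- 2×figs + 1×apples: weight 10, value 90
Best: $111.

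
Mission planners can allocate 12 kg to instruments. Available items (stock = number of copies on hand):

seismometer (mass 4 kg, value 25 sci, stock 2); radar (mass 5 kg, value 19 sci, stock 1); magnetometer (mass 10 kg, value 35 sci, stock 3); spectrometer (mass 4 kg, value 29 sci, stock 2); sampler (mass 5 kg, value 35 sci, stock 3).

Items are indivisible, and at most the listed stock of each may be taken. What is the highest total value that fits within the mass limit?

Top feasible selections:
- 1×seismometer + 2×spectrometer: mass 12, value 83
- 2×seismometer + 1×spectrometer: mass 12, value 79
Best: 83 sci.

83 sci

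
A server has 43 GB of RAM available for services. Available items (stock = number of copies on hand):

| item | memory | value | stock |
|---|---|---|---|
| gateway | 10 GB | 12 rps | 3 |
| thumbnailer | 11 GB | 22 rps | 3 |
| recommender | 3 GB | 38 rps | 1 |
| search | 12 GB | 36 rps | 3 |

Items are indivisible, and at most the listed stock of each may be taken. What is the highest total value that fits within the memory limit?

146 rps

Top feasible selections:
- 1×recommender + 3×search: memory 39, value 146
- 1×thumbnailer + 1×recommender + 2×search: memory 38, value 132
Best: 146 rps.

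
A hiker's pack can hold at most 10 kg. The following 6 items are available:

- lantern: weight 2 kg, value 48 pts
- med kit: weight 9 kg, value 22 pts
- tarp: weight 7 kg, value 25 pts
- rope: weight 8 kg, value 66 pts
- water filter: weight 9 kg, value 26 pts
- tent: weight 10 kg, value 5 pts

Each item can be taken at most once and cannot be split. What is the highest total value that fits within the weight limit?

114 pts

Check high-value combinations within 10 kg:
- lantern+rope: weight 2+8=10, value 48+66=114
- lantern+tarp: weight 2+7=9, value 48+25=73
- rope: weight 8, value 66
- lantern: weight 2, value 48
Best: 114 pts.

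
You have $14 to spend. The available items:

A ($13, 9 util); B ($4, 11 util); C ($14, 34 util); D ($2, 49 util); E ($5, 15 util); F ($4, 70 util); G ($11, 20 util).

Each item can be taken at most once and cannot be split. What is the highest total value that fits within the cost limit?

134 util

This is a 0/1 knapsack; check combinations near the capacity.
- D+E+F: cost 2+5+4=11, value 49+15+70=134
- B+D+F: cost 4+2+4=10, value 11+49+70=130
- D+F: cost 2+4=6, value 49+70=119
Best: 134 util.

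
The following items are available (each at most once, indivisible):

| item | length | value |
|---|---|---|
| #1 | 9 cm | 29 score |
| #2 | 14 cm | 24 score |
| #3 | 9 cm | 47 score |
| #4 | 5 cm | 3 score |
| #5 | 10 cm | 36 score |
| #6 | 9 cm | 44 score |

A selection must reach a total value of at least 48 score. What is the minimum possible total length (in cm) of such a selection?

14

Subsets with value ≥ 48, sorted by total length:
- #3+#4: length 14, value 50
- #3+#6: length 18, value 91
- #1+#3: length 18, value 76
- #1+#6: length 18, value 73
Minimum length: 14 cm.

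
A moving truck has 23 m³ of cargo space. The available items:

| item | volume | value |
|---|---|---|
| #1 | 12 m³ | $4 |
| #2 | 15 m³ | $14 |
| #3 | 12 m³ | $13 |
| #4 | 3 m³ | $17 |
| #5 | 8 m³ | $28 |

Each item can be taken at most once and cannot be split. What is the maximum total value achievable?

Check high-value combinations within 23 m³:
- #3+#4+#5: volume 12+3+8=23, value 13+17+28=58
- #1+#4+#5: volume 12+3+8=23, value 4+17+28=49
- #4+#5: volume 3+8=11, value 17+28=45
- #2+#5: volume 15+8=23, value 14+28=42
Best: $58.

$58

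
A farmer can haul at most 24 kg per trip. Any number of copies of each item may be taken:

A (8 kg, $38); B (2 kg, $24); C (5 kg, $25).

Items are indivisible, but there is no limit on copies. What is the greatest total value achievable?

Best value-per-unit is B at 24/2, and filling with it alone uses weight 12×2=24. No mix of the others beats 12×24 = 288.

$288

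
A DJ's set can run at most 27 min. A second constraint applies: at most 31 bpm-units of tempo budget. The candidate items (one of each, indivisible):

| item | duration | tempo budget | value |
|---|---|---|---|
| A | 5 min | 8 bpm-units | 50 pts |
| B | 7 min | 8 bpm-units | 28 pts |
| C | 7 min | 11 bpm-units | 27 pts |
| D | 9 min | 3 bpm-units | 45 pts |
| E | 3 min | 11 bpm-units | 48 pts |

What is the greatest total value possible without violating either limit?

Feasible sets respecting both limits:
- A+B+D+E: duration 24, tempo budget 30, value 171
- A+D+E: duration 17, tempo budget 22, value 143
- A+B+E: duration 15, tempo budget 27, value 126
Best: 171 pts.

171 pts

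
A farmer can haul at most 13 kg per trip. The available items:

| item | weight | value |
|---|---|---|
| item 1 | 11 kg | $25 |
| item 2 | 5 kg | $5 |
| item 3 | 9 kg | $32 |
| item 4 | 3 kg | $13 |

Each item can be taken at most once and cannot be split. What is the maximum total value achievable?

$45

Check high-value combinations within 13 kg:
- item 3+item 4: weight 9+3=12, value 32+13=45
- item 3: weight 9, value 32
- item 1: weight 11, value 25
Best: $45.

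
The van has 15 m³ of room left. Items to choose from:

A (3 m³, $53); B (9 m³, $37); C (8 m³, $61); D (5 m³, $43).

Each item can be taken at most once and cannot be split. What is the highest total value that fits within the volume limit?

This is a 0/1 knapsack; check combinations near the capacity.
- A+C: volume 3+8=11, value 53+61=114
- C+D: volume 8+5=13, value 61+43=104
- A+D: volume 3+5=8, value 53+43=96
- A+B: volume 3+9=12, value 53+37=90
Best: $114.

$114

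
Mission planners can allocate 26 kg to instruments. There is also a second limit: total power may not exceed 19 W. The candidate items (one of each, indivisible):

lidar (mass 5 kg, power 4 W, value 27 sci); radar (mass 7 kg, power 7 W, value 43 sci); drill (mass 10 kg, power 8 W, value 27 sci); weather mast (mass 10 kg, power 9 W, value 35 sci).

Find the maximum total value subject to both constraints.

Feasible sets respecting both limits:
- lidar+radar+drill: mass 22, power 19, value 97
- radar+weather mast: mass 17, power 16, value 78
- lidar+radar: mass 12, power 11, value 70
- radar+drill: mass 17, power 15, value 70
Best: 97 sci.

97 sci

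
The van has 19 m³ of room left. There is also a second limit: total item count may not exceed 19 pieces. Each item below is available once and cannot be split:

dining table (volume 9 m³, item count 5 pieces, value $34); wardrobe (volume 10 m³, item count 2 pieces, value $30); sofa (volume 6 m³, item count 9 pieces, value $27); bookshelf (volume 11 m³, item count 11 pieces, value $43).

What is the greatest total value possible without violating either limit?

$64

Feasible sets respecting both limits:
- dining table+wardrobe: volume 19, item count 7, value 64
- dining table+sofa: volume 15, item count 14, value 61
- wardrobe+sofa: volume 16, item count 11, value 57
- bookshelf: volume 11, item count 11, value 43
Best: $64.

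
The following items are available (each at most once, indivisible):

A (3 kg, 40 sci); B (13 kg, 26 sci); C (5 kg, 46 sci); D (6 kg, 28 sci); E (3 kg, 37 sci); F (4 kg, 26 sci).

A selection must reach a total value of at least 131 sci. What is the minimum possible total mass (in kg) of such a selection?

Subsets with value ≥ 131, sorted by total mass:
- A+C+E+F: mass 15, value 149
- A+D+E+F: mass 16, value 131
- A+C+D+E: mass 17, value 151
Minimum mass: 15 kg.

15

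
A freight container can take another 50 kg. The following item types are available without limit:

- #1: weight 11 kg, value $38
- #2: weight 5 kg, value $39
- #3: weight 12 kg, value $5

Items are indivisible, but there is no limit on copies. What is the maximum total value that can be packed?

Best value-per-unit is #2 at 39/5, and filling with it alone uses weight 10×5=50. No mix of the others beats 10×39 = 390.

$390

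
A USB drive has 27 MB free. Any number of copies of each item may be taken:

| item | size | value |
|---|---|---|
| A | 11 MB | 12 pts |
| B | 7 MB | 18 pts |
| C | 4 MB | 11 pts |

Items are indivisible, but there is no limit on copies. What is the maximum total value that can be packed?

Best value-per-unit is C at 11/4; filling with it alone gives 6×11 = 66.
Optimal mix: 1×B + 5×C → size 27, value 73.

73 pts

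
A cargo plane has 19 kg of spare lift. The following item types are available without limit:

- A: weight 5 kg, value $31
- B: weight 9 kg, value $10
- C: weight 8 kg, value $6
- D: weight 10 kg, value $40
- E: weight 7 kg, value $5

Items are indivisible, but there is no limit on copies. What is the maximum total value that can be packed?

Best value-per-unit is A at 31/5, and filling with it alone uses weight 3×5=15. No mix of the others beats 3×31 = 93.

$93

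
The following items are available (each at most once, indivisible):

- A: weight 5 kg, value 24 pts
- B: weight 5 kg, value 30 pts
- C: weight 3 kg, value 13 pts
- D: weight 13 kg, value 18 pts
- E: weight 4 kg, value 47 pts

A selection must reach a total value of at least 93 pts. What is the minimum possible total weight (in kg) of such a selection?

14

Subsets with value ≥ 93, sorted by total weight:
- A+B+E: weight 14, value 101
- A+B+C+E: weight 17, value 114
Minimum weight: 14 kg.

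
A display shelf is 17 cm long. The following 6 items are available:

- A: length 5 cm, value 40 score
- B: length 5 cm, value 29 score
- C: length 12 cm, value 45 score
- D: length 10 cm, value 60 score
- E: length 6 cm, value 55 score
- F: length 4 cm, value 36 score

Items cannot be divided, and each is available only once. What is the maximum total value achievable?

This is a 0/1 knapsack; check combinations near the capacity.
- A+E+F: length 5+6+4=15, value 40+55+36=131
- A+B+E: length 5+5+6=16, value 40+29+55=124
- B+E+F: length 5+6+4=15, value 29+55+36=120
- D+E: length 10+6=16, value 60+55=115
Best: 131 score.

131 score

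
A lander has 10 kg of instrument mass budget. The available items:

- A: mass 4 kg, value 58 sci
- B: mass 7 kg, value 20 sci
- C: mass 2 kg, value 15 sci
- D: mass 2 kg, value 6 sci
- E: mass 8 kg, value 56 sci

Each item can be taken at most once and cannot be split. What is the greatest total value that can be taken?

Check high-value combinations within 10 kg:
- A+C+D: mass 4+2+2=8, value 58+15+6=79
- A+C: mass 4+2=6, value 58+15=73
- C+E: mass 2+8=10, value 15+56=71
- A+D: mass 4+2=6, value 58+6=64
- D+E: mass 2+8=10, value 6+56=62
Best: 79 sci.

79 sci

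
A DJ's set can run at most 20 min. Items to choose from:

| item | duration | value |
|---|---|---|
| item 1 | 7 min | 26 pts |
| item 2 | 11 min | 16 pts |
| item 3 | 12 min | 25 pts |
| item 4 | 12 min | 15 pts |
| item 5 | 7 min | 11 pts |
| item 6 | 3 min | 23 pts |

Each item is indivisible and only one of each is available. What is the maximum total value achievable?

60 pts

This is a 0/1 knapsack; check combinations near the capacity.
- item 1+item 5+item 6: duration 7+7+3=17, value 26+11+23=60
- item 1+item 3: duration 7+12=19, value 26+25=51
- item 1+item 6: duration 7+3=10, value 26+23=49
- item 3+item 6: duration 12+3=15, value 25+23=48
- item 1+item 2: duration 7+11=18, value 26+16=42
Best: 60 pts.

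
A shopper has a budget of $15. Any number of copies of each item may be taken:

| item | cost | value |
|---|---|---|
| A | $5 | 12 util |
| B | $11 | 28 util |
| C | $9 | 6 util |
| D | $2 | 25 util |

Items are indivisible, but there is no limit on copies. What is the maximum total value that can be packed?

Best value-per-unit is D at 25/2, and filling with it alone uses cost 7×2=14. No mix of the others beats 7×25 = 175.

175 util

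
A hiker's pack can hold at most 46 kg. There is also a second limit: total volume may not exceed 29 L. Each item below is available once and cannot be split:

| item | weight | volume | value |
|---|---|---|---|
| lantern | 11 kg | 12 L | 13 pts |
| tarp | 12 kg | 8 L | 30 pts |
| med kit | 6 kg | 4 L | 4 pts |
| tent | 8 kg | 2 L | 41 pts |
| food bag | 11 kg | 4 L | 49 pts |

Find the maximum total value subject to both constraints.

Feasible sets respecting both limits:
- lantern+tarp+tent+food bag: weight 42, volume 26, value 133
- tarp+med kit+tent+food bag: weight 37, volume 18, value 124
- tarp+tent+food bag: weight 31, volume 14, value 120
- lantern+med kit+tent+food bag: weight 36, volume 22, value 107
Best: 133 pts.

133 pts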